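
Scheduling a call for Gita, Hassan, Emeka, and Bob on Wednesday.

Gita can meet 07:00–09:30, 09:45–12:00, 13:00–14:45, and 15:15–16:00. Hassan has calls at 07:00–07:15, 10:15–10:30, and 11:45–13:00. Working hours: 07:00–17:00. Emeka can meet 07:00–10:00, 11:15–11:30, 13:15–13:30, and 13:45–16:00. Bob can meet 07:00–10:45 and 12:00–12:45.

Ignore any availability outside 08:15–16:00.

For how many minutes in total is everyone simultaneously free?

90 minutes

Hassan free within 07:00–17:00: 07:15–10:15, 10:30–11:45, 13:00–17:00.
Gita ∩ Hassan: 07:15–09:30, 09:45–10:15, 10:30–11:45, 13:00–14:45, 15:15–16:00.
Gita ∩ Hassan ∩ Emeka: 07:15–09:30, 09:45–10:00, 11:15–11:30, 13:15–13:30, 13:45–14:45, 15:15–16:00.
Gita ∩ Hassan ∩ Emeka ∩ Bob: 07:15–09:30, 09:45–10:00.
Restricted to 08:15–16:00: 08:15–09:30, 09:45–10:00.
Total common minutes: 75 + 15 = 90.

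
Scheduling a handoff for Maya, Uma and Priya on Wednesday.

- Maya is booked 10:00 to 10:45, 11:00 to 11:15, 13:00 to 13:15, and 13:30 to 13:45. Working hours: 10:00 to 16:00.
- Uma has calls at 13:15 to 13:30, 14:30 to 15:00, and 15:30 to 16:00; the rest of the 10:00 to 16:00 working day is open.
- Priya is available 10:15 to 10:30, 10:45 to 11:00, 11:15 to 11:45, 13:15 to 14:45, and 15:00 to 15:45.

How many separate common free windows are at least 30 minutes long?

3

Maya free within 10:00–16:00: 10:45–11:00, 11:15–13:00, 13:15–13:30, 13:45–16:00.
Uma free within 10:00–16:00: 10:00–13:15, 13:30–14:30, 15:00–15:30.
Maya ∩ Uma: 10:45–11:00, 11:15–13:00, 13:45–14:30, 15:00–15:30.
Maya ∩ Uma ∩ Priya: 10:45–11:00, 11:15–11:45, 13:45–14:30, 15:00–15:30.
Windows ≥ 30 min: 11:15–11:45, 13:45–14:30, 15:00–15:30.
That's 3 windows.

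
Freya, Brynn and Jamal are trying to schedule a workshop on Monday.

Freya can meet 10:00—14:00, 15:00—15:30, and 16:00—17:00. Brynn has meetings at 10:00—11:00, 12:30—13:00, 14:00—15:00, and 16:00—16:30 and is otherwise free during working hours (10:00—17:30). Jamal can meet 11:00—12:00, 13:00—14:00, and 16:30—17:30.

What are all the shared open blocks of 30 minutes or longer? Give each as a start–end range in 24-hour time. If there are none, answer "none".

Brynn free within 10:00–17:30: 11:00–12:30, 13:00–14:00, 15:00–16:00, 16:30–17:30.
Freya ∩ Brynn: 11:00–12:30, 13:00–14:00, 15:00–15:30, 16:30–17:00.
Freya ∩ Brynn ∩ Jamal: 11:00–12:00, 13:00–14:00, 16:30–17:00.
Windows ≥ 30 min: 11:00–12:00, 13:00–14:00, 16:30–17:00.

11:00–12:00, 13:00–14:00, 16:30–17:00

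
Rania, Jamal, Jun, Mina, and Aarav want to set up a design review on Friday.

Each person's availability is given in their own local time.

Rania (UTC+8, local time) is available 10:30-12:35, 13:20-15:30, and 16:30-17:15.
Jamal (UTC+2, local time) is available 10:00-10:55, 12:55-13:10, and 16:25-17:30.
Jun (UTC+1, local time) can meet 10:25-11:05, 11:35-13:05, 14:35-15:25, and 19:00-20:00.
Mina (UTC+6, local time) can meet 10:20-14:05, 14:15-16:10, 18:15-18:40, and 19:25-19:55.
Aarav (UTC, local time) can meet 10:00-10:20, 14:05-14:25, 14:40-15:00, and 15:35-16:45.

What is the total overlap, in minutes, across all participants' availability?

0 minutes

Rania → UTC: 02:30–04:35, 05:20–07:30, 08:30–09:15.
Jamal → UTC: 08:00–08:55, 10:55–11:10, 14:25–15:30.
Jun → UTC: 09:25–10:05, 10:35–12:05, 13:35–14:25, 18:00–19:00.
Mina → UTC: 04:20–08:05, 08:15–10:10, 12:15–12:40, 13:25–13:55.
Aarav → UTC: 10:00–10:20, 14:05–14:25, 14:40–15:00, 15:35–16:45.
Rania ∩ Jamal: 08:30–08:55.
Rania ∩ Jamal ∩ Jun: (none).
Rania ∩ Jamal ∩ Jun ∩ Mina: (none).
Rania ∩ Jamal ∩ Jun ∩ Mina ∩ Aarav: (none).
Total common minutes: 0.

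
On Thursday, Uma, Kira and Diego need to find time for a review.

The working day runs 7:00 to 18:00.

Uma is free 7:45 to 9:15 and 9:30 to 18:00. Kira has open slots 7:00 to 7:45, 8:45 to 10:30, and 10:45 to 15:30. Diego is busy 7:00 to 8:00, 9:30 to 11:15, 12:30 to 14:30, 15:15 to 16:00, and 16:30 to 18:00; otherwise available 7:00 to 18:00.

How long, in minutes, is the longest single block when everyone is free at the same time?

Diego free within 07:00–18:00: 08:00–09:30, 11:15–12:30, 14:30–15:15, 16:00–16:30.
Uma ∩ Kira: 08:45–09:15, 09:30–10:30, 10:45–15:30.
Uma ∩ Kira ∩ Diego: 08:45–09:15, 11:15–12:30, 14:30–15:15.
Common window lengths: 30, 75, 45 min; longest is 75.

75 minutes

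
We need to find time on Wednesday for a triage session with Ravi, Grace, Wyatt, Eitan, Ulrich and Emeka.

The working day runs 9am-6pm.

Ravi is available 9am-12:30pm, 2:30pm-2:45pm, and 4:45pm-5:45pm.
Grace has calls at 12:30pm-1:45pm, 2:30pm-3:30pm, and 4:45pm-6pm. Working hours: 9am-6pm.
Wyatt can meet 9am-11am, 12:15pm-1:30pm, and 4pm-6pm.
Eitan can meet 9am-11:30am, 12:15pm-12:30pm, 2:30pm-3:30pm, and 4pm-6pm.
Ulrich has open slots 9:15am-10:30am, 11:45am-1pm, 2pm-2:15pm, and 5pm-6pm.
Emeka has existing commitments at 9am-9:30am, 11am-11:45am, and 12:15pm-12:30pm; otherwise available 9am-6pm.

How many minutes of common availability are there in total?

Grace free within 09:00–18:00: 09:00–12:30, 13:45–14:30, 15:30–16:45.
Emeka free within 09:00–18:00: 09:30–11:00, 11:45–12:15, 12:30–18:00.
Ravi ∩ Grace: 09:00–12:30.
Ravi ∩ Grace ∩ Wyatt: 09:00–11:00, 12:15–12:30.
Ravi ∩ Grace ∩ Wyatt ∩ Eitan: 09:00–11:00, 12:15–12:30.
Ravi ∩ Grace ∩ Wyatt ∩ Eitan ∩ Ulrich: 09:15–10:30, 12:15–12:30.
Ravi ∩ Grace ∩ Wyatt ∩ Eitan ∩ Ulrich ∩ Emeka: 09:30–10:30.
Total common minutes: 60.

60 minutes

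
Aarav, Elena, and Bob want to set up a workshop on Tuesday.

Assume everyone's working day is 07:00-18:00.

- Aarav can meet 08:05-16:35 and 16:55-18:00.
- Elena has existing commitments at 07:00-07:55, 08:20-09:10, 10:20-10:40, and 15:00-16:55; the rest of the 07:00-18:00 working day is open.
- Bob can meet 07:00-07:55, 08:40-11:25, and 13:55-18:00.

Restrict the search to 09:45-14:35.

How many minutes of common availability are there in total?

120 minutes

Elena free within 07:00–18:00: 07:55–08:20, 09:10–10:20, 10:40–15:00, 16:55–18:00.
Aarav ∩ Elena: 08:05–08:20, 09:10–10:20, 10:40–15:00, 16:55–18:00.
Aarav ∩ Elena ∩ Bob: 09:10–10:20, 10:40–11:25, 13:55–15:00, 16:55–18:00.
Restricted to 09:45–14:35: 09:45–10:20, 10:40–11:25, 13:55–14:35.
Total common minutes: 35 + 45 + 40 = 120.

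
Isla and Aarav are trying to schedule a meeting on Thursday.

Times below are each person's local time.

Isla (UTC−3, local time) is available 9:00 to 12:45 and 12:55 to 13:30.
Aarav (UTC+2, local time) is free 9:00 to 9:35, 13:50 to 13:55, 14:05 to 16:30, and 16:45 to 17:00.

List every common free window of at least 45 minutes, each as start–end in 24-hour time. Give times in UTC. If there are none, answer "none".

Isla → UTC: 12:00–15:45, 15:55–16:30.
Aarav → UTC: 07:00–07:35, 11:50–11:55, 12:05–14:30, 14:45–15:00.
Isla ∩ Aarav: 12:05–14:30, 14:45–15:00.
Windows ≥ 45 min: 12:05–14:30.

12:05–14:30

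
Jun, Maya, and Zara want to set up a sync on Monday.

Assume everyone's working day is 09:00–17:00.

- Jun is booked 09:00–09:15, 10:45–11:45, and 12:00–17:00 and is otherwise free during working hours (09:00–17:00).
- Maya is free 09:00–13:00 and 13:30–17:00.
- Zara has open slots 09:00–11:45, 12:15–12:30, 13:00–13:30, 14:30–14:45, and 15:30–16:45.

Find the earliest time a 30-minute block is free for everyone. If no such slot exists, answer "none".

Jun free within 09:00–17:00: 09:15–10:45, 11:45–12:00.
Jun ∩ Maya: 09:15–10:45, 11:45–12:00.
Jun ∩ Maya ∩ Zara: 09:15–10:45.
Windows ≥ 30 min: 09:15–10:45.
Earliest such window starts at 09:15.

09:15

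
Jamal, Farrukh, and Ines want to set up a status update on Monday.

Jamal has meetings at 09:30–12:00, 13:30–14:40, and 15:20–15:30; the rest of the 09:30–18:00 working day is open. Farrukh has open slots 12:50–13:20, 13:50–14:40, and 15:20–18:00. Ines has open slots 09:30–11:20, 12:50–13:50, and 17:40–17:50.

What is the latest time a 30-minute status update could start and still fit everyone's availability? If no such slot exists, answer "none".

Jamal free within 09:30–18:00: 12:00–13:30, 14:40–15:20, 15:30–18:00.
Jamal ∩ Farrukh: 12:50–13:20, 15:30–18:00.
Jamal ∩ Farrukh ∩ Ines: 12:50–13:20, 17:40–17:50.
Windows ≥ 30 min: 12:50–13:20.
Latest start in the last window 12:50–13:20 is 13:20 − 30 min = 12:50.

12:50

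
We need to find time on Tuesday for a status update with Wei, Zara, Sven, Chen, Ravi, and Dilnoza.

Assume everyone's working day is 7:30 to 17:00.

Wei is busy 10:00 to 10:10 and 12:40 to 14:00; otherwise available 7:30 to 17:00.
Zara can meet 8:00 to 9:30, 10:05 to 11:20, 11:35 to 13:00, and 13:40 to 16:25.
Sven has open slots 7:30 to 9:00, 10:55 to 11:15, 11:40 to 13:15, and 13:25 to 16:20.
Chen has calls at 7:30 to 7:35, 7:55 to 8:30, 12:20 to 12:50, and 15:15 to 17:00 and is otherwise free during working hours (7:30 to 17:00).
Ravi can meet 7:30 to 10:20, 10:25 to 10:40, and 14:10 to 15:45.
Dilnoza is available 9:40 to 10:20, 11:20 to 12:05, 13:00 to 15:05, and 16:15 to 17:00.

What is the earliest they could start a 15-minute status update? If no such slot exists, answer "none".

Wei free within 07:30–17:00: 07:30–10:00, 10:10–12:40, 14:00–17:00.
Chen free within 07:30–17:00: 07:35–07:55, 08:30–12:20, 12:50–15:15.
Wei ∩ Zara: 08:00–09:30, 10:10–11:20, 11:35–12:40, 14:00–16:25.
Wei ∩ Zara ∩ Sven: 08:00–09:00, 10:55–11:15, 11:40–12:40, 14:00–16:20.
Wei ∩ Zara ∩ Sven ∩ Chen: 08:30–09:00, 10:55–11:15, 11:40–12:20, 14:00–15:15.
Wei ∩ Zara ∩ Sven ∩ Chen ∩ Ravi: 08:30–09:00, 14:10–15:15.
Wei ∩ Zara ∩ Sven ∩ Chen ∩ Ravi ∩ Dilnoza: 14:10–15:05.
Windows ≥ 15 min: 14:10–15:05.
Earliest such window starts at 14:10.

14:10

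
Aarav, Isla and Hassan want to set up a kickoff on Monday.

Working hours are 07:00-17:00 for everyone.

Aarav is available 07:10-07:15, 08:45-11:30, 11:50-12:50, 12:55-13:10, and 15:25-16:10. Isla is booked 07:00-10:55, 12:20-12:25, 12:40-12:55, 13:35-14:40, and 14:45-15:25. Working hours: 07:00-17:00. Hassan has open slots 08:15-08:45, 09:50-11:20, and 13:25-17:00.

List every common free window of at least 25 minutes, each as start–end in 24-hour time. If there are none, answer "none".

Isla free within 07:00–17:00: 10:55–12:20, 12:25–12:40, 12:55–13:35, 14:40–14:45, 15:25–17:00.
Aarav ∩ Isla: 10:55–11:30, 11:50–12:20, 12:25–12:40, 12:55–13:10, 15:25–16:10.
Aarav ∩ Isla ∩ Hassan: 10:55–11:20, 15:25–16:10.
Windows ≥ 25 min: 10:55–11:20, 15:25–16:10.

10:55–11:20, 15:25–16:10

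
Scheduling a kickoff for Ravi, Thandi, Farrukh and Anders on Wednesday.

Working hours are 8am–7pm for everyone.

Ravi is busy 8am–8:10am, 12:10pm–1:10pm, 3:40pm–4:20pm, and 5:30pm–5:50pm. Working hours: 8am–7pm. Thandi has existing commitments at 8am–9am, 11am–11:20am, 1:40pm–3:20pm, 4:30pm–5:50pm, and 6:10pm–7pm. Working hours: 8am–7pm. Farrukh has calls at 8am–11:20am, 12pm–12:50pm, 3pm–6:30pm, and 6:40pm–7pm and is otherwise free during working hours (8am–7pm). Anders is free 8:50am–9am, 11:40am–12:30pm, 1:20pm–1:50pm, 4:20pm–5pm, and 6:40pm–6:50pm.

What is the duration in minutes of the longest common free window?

20 minutes

Ravi free within 08:00–19:00: 08:10–12:10, 13:10–15:40, 16:20–17:30, 17:50–19:00.
Thandi free within 08:00–19:00: 09:00–11:00, 11:20–13:40, 15:20–16:30, 17:50–18:10.
Farrukh free within 08:00–19:00: 11:20–12:00, 12:50–15:00, 18:30–18:40.
Ravi ∩ Thandi: 09:00–11:00, 11:20–12:10, 13:10–13:40, 15:20–15:40, 16:20–16:30, 17:50–18:10.
Ravi ∩ Thandi ∩ Farrukh: 11:20–12:00, 13:10–13:40.
Ravi ∩ Thandi ∩ Farrukh ∩ Anders: 11:40–12:00, 13:20–13:40.
Common window lengths: 20, 20 min; longest is 20.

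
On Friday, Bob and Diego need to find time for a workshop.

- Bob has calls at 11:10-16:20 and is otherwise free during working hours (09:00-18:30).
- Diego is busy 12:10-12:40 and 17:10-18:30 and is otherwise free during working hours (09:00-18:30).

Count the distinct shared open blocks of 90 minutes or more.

1

Bob free within 09:00–18:30: 09:00–11:10, 16:20–18:30.
Diego free within 09:00–18:30: 09:00–12:10, 12:40–17:10.
Bob ∩ Diego: 09:00–11:10, 16:20–17:10.
Windows ≥ 90 min: 09:00–11:10.
That's 1 window.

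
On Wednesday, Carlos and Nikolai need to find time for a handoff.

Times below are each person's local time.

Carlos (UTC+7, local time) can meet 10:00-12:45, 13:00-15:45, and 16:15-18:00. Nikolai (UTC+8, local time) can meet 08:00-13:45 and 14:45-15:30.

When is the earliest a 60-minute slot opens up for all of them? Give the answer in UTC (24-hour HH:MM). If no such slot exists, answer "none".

03:00

Carlos → UTC: 03:00–05:45, 06:00–08:45, 09:15–11:00.
Nikolai → UTC: 00:00–05:45, 06:45–07:30.
Carlos ∩ Nikolai: 03:00–05:45, 06:45–07:30.
Windows ≥ 60 min: 03:00–05:45.
Earliest such window starts at 03:00.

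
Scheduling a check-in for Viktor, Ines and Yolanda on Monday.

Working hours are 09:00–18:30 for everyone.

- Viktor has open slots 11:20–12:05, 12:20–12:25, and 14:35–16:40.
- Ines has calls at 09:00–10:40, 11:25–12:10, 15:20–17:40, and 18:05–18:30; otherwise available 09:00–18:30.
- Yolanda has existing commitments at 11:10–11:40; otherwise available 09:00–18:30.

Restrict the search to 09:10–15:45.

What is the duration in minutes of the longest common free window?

45 minutes

Ines free within 09:00–18:30: 10:40–11:25, 12:10–15:20, 17:40–18:05.
Yolanda free within 09:00–18:30: 09:00–11:10, 11:40–18:30.
Viktor ∩ Ines: 11:20–11:25, 12:20–12:25, 14:35–15:20.
Viktor ∩ Ines ∩ Yolanda: 12:20–12:25, 14:35–15:20.
Restricted to 09:10–15:45: 12:20–12:25, 14:35–15:20.
Common window lengths: 5, 45 min; longest is 45.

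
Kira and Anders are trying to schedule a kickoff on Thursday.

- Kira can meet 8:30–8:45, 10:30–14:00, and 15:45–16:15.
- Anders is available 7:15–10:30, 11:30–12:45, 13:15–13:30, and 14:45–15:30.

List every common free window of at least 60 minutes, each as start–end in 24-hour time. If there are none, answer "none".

Kira ∩ Anders: 08:30–08:45, 11:30–12:45, 13:15–13:30.
Windows ≥ 60 min: 11:30–12:45.

11:30–12:45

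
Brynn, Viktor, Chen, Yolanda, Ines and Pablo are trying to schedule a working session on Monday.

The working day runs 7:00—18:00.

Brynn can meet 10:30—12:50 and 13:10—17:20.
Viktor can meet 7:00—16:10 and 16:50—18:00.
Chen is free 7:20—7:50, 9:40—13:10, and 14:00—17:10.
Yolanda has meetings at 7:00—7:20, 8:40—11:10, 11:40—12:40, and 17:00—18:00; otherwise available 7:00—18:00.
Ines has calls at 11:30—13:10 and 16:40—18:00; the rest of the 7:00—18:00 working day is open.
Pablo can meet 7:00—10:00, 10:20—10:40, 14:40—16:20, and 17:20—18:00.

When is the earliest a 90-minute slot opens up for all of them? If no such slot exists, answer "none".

14:40

Yolanda free within 07:00–18:00: 07:20–08:40, 11:10–11:40, 12:40–17:00.
Ines free within 07:00–18:00: 07:00–11:30, 13:10–16:40.
Brynn ∩ Viktor: 10:30–12:50, 13:10–16:10, 16:50–17:20.
Brynn ∩ Viktor ∩ Chen: 10:30–12:50, 14:00–16:10, 16:50–17:10.
Brynn ∩ Viktor ∩ Chen ∩ Yolanda: 11:10–11:40, 12:40–12:50, 14:00–16:10, 16:50–17:00.
Brynn ∩ Viktor ∩ Chen ∩ Yolanda ∩ Ines: 11:10–11:30, 14:00–16:10.
Brynn ∩ Viktor ∩ Chen ∩ Yolanda ∩ Ines ∩ Pablo: 14:40–16:10.
Windows ≥ 90 min: 14:40–16:10.
Earliest such window starts at 14:40.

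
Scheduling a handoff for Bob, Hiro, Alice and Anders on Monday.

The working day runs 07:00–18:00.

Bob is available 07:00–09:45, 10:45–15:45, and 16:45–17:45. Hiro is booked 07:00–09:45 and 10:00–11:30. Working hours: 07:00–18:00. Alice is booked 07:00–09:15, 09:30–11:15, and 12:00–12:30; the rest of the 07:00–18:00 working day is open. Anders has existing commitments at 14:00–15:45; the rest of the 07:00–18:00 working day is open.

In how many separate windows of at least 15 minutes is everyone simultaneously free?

Hiro free within 07:00–18:00: 09:45–10:00, 11:30–18:00.
Alice free within 07:00–18:00: 09:15–09:30, 11:15–12:00, 12:30–18:00.
Anders free within 07:00–18:00: 07:00–14:00, 15:45–18:00.
Bob ∩ Hiro: 11:30–15:45, 16:45–17:45.
Bob ∩ Hiro ∩ Alice: 11:30–12:00, 12:30–15:45, 16:45–17:45.
Bob ∩ Hiro ∩ Alice ∩ Anders: 11:30–12:00, 12:30–14:00, 16:45–17:45.
Windows ≥ 15 min: 11:30–12:00, 12:30–14:00, 16:45–17:45.
That's 3 windows.

3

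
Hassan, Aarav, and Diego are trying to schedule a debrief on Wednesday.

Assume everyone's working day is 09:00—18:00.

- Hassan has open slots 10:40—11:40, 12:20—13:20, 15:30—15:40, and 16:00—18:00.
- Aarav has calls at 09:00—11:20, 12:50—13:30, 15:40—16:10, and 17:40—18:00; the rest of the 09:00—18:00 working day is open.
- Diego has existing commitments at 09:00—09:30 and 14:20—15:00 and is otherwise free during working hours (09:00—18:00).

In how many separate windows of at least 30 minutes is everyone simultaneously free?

2

Aarav free within 09:00–18:00: 11:20–12:50, 13:30–15:40, 16:10–17:40.
Diego free within 09:00–18:00: 09:30–14:20, 15:00–18:00.
Hassan ∩ Aarav: 11:20–11:40, 12:20–12:50, 15:30–15:40, 16:10–17:40.
Hassan ∩ Aarav ∩ Diego: 11:20–11:40, 12:20–12:50, 15:30–15:40, 16:10–17:40.
Windows ≥ 30 min: 12:20–12:50, 16:10–17:40.
That's 2 windows.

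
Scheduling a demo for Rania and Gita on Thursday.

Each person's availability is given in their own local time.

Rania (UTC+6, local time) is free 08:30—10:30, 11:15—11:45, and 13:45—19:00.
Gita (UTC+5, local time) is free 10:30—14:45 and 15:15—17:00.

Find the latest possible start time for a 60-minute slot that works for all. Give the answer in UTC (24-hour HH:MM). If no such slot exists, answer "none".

Rania → UTC: 02:30–04:30, 05:15–05:45, 07:45–13:00.
Gita → UTC: 05:30–09:45, 10:15–12:00.
Rania ∩ Gita: 05:30–05:45, 07:45–09:45, 10:15–12:00.
Windows ≥ 60 min: 07:45–09:45, 10:15–12:00.
Latest start in the last window 10:15–12:00 is 12:00 − 60 min = 11:00.

11:00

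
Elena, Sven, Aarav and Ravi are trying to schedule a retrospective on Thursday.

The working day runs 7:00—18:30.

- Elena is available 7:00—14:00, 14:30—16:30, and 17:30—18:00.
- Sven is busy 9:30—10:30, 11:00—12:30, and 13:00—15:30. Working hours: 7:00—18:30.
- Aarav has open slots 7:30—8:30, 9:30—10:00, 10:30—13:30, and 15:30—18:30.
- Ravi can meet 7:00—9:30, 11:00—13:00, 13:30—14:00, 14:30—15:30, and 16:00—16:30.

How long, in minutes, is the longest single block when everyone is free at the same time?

Sven free within 07:00–18:30: 07:00–09:30, 10:30–11:00, 12:30–13:00, 15:30–18:30.
Elena ∩ Sven: 07:00–09:30, 10:30–11:00, 12:30–13:00, 15:30–16:30, 17:30–18:00.
Elena ∩ Sven ∩ Aarav: 07:30–08:30, 10:30–11:00, 12:30–13:00, 15:30–16:30, 17:30–18:00.
Elena ∩ Sven ∩ Aarav ∩ Ravi: 07:30–08:30, 12:30–13:00, 16:00–16:30.
Common window lengths: 60, 30, 30 min; longest is 60.

60 minutes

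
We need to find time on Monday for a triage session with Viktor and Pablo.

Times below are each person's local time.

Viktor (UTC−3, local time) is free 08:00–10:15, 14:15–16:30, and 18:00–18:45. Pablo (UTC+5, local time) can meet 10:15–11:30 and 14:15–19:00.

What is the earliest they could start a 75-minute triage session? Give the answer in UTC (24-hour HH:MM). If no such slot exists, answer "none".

Viktor → UTC: 11:00–13:15, 17:15–19:30, 21:00–21:45.
Pablo → UTC: 05:15–06:30, 09:15–14:00.
Viktor ∩ Pablo: 11:00–13:15.
Windows ≥ 75 min: 11:00–13:15.
Earliest such window starts at 11:00.

11:00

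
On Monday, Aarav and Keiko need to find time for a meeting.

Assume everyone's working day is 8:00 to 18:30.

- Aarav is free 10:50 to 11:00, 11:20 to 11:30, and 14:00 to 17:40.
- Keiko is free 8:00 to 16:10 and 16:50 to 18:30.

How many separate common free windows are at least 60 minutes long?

1

Aarav ∩ Keiko: 10:50–11:00, 11:20–11:30, 14:00–16:10, 16:50–17:40.
Windows ≥ 60 min: 14:00–16:10.
That's 1 window.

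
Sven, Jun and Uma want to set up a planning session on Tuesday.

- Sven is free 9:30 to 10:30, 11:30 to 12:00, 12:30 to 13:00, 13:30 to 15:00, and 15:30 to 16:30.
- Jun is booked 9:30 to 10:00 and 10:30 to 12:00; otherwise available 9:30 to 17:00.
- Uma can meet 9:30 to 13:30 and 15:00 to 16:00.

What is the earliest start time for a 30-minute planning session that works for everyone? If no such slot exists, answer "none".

Jun free within 09:30–17:00: 10:00–10:30, 12:00–17:00.
Sven ∩ Jun: 10:00–10:30, 12:30–13:00, 13:30–15:00, 15:30–16:30.
Sven ∩ Jun ∩ Uma: 10:00–10:30, 12:30–13:00, 15:30–16:00.
Windows ≥ 30 min: 10:00–10:30, 12:30–13:00, 15:30–16:00.
Earliest such window starts at 10:00.

10:00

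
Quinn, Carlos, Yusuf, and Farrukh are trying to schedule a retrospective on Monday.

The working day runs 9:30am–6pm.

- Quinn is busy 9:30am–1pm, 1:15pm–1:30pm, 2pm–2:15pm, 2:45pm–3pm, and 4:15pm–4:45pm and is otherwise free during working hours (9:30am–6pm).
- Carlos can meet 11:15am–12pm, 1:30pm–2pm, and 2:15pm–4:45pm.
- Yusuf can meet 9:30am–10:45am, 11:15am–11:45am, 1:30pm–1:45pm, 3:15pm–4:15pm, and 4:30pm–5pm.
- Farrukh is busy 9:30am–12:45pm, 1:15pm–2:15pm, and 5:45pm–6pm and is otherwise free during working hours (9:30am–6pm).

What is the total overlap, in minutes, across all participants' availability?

60 minutes

Quinn free within 09:30–18:00: 13:00–13:15, 13:30–14:00, 14:15–14:45, 15:00–16:15, 16:45–18:00.
Farrukh free within 09:30–18:00: 12:45–13:15, 14:15–17:45.
Quinn ∩ Carlos: 13:30–14:00, 14:15–14:45, 15:00–16:15.
Quinn ∩ Carlos ∩ Yusuf: 13:30–13:45, 15:15–16:15.
Quinn ∩ Carlos ∩ Yusuf ∩ Farrukh: 15:15–16:15.
Total common minutes: 60.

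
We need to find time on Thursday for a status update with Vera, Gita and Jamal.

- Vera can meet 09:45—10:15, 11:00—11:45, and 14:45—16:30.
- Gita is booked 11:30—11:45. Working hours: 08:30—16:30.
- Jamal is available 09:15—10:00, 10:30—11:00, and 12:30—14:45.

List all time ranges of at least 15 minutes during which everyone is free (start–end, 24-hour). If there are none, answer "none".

09:45–10:00

Gita free within 08:30–16:30: 08:30–11:30, 11:45–16:30.
Vera ∩ Gita: 09:45–10:15, 11:00–11:30, 14:45–16:30.
Vera ∩ Gita ∩ Jamal: 09:45–10:00.
Windows ≥ 15 min: 09:45–10:00.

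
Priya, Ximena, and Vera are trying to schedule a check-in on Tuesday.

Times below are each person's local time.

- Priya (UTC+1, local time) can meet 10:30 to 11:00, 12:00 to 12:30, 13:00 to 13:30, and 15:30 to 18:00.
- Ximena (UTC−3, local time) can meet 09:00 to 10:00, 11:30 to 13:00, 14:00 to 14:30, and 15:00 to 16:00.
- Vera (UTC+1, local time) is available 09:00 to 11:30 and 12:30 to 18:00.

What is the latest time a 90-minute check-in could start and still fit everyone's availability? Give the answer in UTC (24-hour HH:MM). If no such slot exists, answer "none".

14:30

Priya → UTC: 09:30–10:00, 11:00–11:30, 12:00–12:30, 14:30–17:00.
Ximena → UTC: 12:00–13:00, 14:30–16:00, 17:00–17:30, 18:00–19:00.
Vera → UTC: 08:00–10:30, 11:30–17:00.
Priya ∩ Ximena: 12:00–12:30, 14:30–16:00.
Priya ∩ Ximena ∩ Vera: 12:00–12:30, 14:30–16:00.
Windows ≥ 90 min: 14:30–16:00.
Latest start in the last window 14:30–16:00 is 16:00 − 90 min = 14:30.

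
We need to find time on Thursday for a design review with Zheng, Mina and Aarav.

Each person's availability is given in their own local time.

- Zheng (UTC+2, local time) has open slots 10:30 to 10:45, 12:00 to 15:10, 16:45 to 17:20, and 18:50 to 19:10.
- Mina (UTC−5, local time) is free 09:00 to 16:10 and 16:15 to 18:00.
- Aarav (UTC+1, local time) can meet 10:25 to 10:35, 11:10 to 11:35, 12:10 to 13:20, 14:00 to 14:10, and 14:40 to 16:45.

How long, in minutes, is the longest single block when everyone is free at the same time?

Zheng → UTC: 08:30–08:45, 10:00–13:10, 14:45–15:20, 16:50–17:10.
Mina → UTC: 14:00–21:10, 21:15–23:00.
Aarav → UTC: 09:25–09:35, 10:10–10:35, 11:10–12:20, 13:00–13:10, 13:40–15:45.
Zheng ∩ Mina: 14:45–15:20, 16:50–17:10.
Zheng ∩ Mina ∩ Aarav: 14:45–15:20.
Single common window of 35 minutes.

35 minutes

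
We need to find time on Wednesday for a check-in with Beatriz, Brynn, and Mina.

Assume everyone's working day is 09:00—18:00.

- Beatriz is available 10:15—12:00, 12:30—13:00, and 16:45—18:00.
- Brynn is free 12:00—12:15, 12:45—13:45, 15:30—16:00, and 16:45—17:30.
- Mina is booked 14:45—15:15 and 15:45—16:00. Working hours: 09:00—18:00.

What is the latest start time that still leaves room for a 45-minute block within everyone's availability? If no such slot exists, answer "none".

16:45

Mina free within 09:00–18:00: 09:00–14:45, 15:15–15:45, 16:00–18:00.
Beatriz ∩ Brynn: 12:45–13:00, 16:45–17:30.
Beatriz ∩ Brynn ∩ Mina: 12:45–13:00, 16:45–17:30.
Windows ≥ 45 min: 16:45–17:30.
Latest start in the last window 16:45–17:30 is 17:30 − 45 min = 16:45.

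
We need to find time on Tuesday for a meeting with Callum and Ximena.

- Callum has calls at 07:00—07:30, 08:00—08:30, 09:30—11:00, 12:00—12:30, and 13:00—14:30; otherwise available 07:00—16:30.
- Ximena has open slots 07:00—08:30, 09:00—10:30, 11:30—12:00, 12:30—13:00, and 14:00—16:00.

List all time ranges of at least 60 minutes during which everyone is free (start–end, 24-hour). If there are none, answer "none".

Callum free within 07:00–16:30: 07:30–08:00, 08:30–09:30, 11:00–12:00, 12:30–13:00, 14:30–16:30.
Callum ∩ Ximena: 07:30–08:00, 09:00–09:30, 11:30–12:00, 12:30–13:00, 14:30–16:00.
Windows ≥ 60 min: 14:30–16:00.

14:30–16:00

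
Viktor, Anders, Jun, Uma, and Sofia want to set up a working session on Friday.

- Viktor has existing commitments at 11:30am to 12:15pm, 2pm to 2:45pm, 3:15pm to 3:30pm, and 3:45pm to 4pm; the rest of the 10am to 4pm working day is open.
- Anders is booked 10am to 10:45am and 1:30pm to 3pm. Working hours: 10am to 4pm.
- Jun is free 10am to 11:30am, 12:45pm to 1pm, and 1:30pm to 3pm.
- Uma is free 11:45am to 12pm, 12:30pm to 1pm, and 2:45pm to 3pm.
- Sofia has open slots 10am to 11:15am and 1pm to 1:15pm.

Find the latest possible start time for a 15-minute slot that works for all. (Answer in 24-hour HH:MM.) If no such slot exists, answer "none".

Viktor free within 10:00–16:00: 10:00–11:30, 12:15–14:00, 14:45–15:15, 15:30–15:45.
Anders free within 10:00–16:00: 10:45–13:30, 15:00–16:00.
Viktor ∩ Anders: 10:45–11:30, 12:15–13:30, 15:00–15:15, 15:30–15:45.
Viktor ∩ Anders ∩ Jun: 10:45–11:30, 12:45–13:00.
Viktor ∩ Anders ∩ Jun ∩ Uma: 12:45–13:00.
Viktor ∩ Anders ∩ Jun ∩ Uma ∩ Sofia: (none).
Windows ≥ 15 min: (none).

none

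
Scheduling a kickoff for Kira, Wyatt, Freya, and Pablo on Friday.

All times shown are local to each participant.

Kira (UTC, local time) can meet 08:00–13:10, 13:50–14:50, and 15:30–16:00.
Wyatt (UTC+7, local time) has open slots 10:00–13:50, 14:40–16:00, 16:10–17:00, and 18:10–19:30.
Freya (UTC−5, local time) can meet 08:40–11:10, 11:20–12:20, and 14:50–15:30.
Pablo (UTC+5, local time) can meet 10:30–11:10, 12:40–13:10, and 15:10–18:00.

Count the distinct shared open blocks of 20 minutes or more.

0

Kira → UTC: 08:00–13:10, 13:50–14:50, 15:30–16:00.
Wyatt → UTC: 03:00–06:50, 07:40–09:00, 09:10–10:00, 11:10–12:30.
Freya → UTC: 13:40–16:10, 16:20–17:20, 19:50–20:30.
Pablo → UTC: 05:30–06:10, 07:40–08:10, 10:10–13:00.
Kira ∩ Wyatt: 08:00–09:00, 09:10–10:00, 11:10–12:30.
Kira ∩ Wyatt ∩ Freya: (none).
Kira ∩ Wyatt ∩ Freya ∩ Pablo: (none).
Windows ≥ 20 min: (none).
That's 0 windows.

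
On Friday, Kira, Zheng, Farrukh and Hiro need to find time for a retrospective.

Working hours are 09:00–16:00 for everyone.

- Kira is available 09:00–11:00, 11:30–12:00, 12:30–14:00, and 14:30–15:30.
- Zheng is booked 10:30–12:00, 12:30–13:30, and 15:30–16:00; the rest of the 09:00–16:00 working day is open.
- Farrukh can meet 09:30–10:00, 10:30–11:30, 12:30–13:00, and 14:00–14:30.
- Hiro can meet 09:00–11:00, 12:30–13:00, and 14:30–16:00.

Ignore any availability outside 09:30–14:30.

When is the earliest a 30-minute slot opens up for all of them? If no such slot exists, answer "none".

Zheng free within 09:00–16:00: 09:00–10:30, 12:00–12:30, 13:30–15:30.
Kira ∩ Zheng: 09:00–10:30, 13:30–14:00, 14:30–15:30.
Kira ∩ Zheng ∩ Farrukh: 09:30–10:00.
Kira ∩ Zheng ∩ Farrukh ∩ Hiro: 09:30–10:00.
Restricted to 09:30–14:30: 09:30–10:00.
Windows ≥ 30 min: 09:30–10:00.
Earliest such window starts at 09:30.

09:30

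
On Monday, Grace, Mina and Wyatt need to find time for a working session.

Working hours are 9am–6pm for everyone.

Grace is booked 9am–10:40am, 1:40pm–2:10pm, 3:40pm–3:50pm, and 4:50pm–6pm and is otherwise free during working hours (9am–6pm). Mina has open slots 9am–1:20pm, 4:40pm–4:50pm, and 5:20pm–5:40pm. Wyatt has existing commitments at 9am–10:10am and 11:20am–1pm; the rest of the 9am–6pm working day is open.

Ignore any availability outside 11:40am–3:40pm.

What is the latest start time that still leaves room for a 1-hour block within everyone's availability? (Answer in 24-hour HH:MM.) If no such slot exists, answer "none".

Grace free within 09:00–18:00: 10:40–13:40, 14:10–15:40, 15:50–16:50.
Wyatt free within 09:00–18:00: 10:10–11:20, 13:00–18:00.
Grace ∩ Mina: 10:40–13:20, 16:40–16:50.
Grace ∩ Mina ∩ Wyatt: 10:40–11:20, 13:00–13:20, 16:40–16:50.
Restricted to 11:40–15:40: 13:00–13:20.
Windows ≥ 60 min: (none).

none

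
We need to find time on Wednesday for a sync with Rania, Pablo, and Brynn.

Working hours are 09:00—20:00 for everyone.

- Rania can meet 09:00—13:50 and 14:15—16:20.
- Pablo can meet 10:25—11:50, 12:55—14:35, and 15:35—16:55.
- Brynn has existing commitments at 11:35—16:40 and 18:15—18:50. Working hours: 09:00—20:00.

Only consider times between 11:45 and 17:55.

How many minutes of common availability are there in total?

Brynn free within 09:00–20:00: 09:00–11:35, 16:40–18:15, 18:50–20:00.
Rania ∩ Pablo: 10:25–11:50, 12:55–13:50, 14:15–14:35, 15:35–16:20.
Rania ∩ Pablo ∩ Brynn: 10:25–11:35.
Restricted to 11:45–17:55: (none).
Total common minutes: 0.

0 minutes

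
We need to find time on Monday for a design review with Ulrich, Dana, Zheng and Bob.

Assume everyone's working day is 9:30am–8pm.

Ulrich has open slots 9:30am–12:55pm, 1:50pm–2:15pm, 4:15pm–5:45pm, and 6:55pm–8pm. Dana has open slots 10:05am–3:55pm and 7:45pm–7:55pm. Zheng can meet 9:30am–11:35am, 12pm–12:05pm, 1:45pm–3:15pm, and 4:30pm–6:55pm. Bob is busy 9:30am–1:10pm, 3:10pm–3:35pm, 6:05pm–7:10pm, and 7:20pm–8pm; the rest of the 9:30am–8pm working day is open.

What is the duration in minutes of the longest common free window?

Bob free within 09:30–20:00: 13:10–15:10, 15:35–18:05, 19:10–19:20.
Ulrich ∩ Dana: 10:05–12:55, 13:50–14:15, 19:45–19:55.
Ulrich ∩ Dana ∩ Zheng: 10:05–11:35, 12:00–12:05, 13:50–14:15.
Ulrich ∩ Dana ∩ Zheng ∩ Bob: 13:50–14:15.
Single common window of 25 minutes.

25 minutes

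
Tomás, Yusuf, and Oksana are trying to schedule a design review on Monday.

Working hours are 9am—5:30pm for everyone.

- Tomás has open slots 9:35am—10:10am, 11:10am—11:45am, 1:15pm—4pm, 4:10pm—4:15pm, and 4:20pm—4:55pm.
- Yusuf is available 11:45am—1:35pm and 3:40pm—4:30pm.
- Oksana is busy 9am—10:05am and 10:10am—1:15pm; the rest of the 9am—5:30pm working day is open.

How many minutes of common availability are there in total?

Oksana free within 09:00–17:30: 10:05–10:10, 13:15–17:30.
Tomás ∩ Yusuf: 13:15–13:35, 15:40–16:00, 16:10–16:15, 16:20–16:30.
Tomás ∩ Yusuf ∩ Oksana: 13:15–13:35, 15:40–16:00, 16:10–16:15, 16:20–16:30.
Total common minutes: 20 + 20 + 5 + 10 = 55.

55 minutes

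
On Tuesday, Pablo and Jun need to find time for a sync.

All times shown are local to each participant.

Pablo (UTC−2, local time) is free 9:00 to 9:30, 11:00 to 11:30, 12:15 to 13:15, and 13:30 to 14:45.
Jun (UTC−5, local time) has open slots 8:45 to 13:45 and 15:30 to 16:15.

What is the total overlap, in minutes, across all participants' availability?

Pablo → UTC: 11:00–11:30, 13:00–13:30, 14:15–15:15, 15:30–16:45.
Jun → UTC: 13:45–18:45, 20:30–21:15.
Pablo ∩ Jun: 14:15–15:15, 15:30–16:45.
Total common minutes: 60 + 75 = 135.

135 minutes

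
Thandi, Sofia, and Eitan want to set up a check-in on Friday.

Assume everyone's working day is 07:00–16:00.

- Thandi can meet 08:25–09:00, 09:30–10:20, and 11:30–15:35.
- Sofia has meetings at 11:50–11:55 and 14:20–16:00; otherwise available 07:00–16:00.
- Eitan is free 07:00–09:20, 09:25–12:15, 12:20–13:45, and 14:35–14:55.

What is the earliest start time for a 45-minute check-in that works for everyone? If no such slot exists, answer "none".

09:30

Sofia free within 07:00–16:00: 07:00–11:50, 11:55–14:20.
Thandi ∩ Sofia: 08:25–09:00, 09:30–10:20, 11:30–11:50, 11:55–14:20.
Thandi ∩ Sofia ∩ Eitan: 08:25–09:00, 09:30–10:20, 11:30–11:50, 11:55–12:15, 12:20–13:45.
Windows ≥ 45 min: 09:30–10:20, 12:20–13:45.
Earliest such window starts at 09:30.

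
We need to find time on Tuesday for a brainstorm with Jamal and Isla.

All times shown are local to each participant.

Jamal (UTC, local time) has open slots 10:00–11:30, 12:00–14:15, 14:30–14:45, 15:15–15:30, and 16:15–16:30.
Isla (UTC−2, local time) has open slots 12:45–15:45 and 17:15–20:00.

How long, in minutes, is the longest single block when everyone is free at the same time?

Jamal → UTC: 10:00–11:30, 12:00–14:15, 14:30–14:45, 15:15–15:30, 16:15–16:30.
Isla → UTC: 14:45–17:45, 19:15–22:00.
Jamal ∩ Isla: 15:15–15:30, 16:15–16:30.
Common window lengths: 15, 15 min; longest is 15.

15 minutes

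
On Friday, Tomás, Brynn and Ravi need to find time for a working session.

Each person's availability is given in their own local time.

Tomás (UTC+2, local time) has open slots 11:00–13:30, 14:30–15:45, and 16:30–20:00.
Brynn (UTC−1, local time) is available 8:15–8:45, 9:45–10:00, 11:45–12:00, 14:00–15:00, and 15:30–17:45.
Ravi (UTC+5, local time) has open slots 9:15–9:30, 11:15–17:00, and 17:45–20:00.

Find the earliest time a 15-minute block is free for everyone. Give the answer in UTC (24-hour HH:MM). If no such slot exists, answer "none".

09:15

Tomás → UTC: 09:00–11:30, 12:30–13:45, 14:30–18:00.
Brynn → UTC: 09:15–09:45, 10:45–11:00, 12:45–13:00, 15:00–16:00, 16:30–18:45.
Ravi → UTC: 04:15–04:30, 06:15–12:00, 12:45–15:00.
Tomás ∩ Brynn: 09:15–09:45, 10:45–11:00, 12:45–13:00, 15:00–16:00, 16:30–18:00.
Tomás ∩ Brynn ∩ Ravi: 09:15–09:45, 10:45–11:00, 12:45–13:00.
Windows ≥ 15 min: 09:15–09:45, 10:45–11:00, 12:45–13:00.
Earliest such window starts at 09:15.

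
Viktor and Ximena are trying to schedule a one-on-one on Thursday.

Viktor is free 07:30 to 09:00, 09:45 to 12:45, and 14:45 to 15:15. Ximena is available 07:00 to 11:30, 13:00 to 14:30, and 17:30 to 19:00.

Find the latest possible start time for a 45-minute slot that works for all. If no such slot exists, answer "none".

Viktor ∩ Ximena: 07:30–09:00, 09:45–11:30.
Windows ≥ 45 min: 07:30–09:00, 09:45–11:30.
Latest start in the last window 09:45–11:30 is 11:30 − 45 min = 10:45.

10:45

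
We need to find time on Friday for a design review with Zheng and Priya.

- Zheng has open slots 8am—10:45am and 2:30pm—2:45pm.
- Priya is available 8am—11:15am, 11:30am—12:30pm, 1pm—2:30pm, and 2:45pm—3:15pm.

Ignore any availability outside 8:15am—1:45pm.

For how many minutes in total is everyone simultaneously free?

150 minutes

Zheng ∩ Priya: 08:00–10:45.
Restricted to 08:15–13:45: 08:15–10:45.
Total common minutes: 150.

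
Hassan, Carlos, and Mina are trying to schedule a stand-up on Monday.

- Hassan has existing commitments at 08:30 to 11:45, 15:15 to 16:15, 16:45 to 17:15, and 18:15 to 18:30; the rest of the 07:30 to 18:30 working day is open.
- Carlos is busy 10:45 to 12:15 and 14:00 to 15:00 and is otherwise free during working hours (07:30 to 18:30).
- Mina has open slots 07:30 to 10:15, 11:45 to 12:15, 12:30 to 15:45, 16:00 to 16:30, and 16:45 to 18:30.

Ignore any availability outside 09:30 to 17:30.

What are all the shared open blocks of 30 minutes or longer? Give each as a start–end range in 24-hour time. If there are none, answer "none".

12:30–14:00

Hassan free within 07:30–18:30: 07:30–08:30, 11:45–15:15, 16:15–16:45, 17:15–18:15.
Carlos free within 07:30–18:30: 07:30–10:45, 12:15–14:00, 15:00–18:30.
Hassan ∩ Carlos: 07:30–08:30, 12:15–14:00, 15:00–15:15, 16:15–16:45, 17:15–18:15.
Hassan ∩ Carlos ∩ Mina: 07:30–08:30, 12:30–14:00, 15:00–15:15, 16:15–16:30, 17:15–18:15.
Restricted to 09:30–17:30: 12:30–14:00, 15:00–15:15, 16:15–16:30, 17:15–17:30.
Windows ≥ 30 min: 12:30–14:00.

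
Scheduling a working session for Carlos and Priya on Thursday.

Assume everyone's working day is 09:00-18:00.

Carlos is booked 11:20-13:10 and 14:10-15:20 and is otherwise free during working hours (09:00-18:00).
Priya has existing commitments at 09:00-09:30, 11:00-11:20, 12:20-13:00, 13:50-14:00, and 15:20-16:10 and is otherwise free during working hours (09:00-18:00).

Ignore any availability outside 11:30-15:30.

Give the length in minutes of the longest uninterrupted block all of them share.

40 minutes

Carlos free within 09:00–18:00: 09:00–11:20, 13:10–14:10, 15:20–18:00.
Priya free within 09:00–18:00: 09:30–11:00, 11:20–12:20, 13:00–13:50, 14:00–15:20, 16:10–18:00.
Carlos ∩ Priya: 09:30–11:00, 13:10–13:50, 14:00–14:10, 16:10–18:00.
Restricted to 11:30–15:30: 13:10–13:50, 14:00–14:10.
Common window lengths: 40, 10 min; longest is 40.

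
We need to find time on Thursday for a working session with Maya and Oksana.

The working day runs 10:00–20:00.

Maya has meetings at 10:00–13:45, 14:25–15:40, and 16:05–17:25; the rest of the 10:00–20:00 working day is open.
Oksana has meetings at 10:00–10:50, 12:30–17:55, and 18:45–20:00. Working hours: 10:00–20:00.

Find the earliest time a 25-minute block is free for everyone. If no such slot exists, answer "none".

17:55

Maya free within 10:00–20:00: 13:45–14:25, 15:40–16:05, 17:25–20:00.
Oksana free within 10:00–20:00: 10:50–12:30, 17:55–18:45.
Maya ∩ Oksana: 17:55–18:45.
Windows ≥ 25 min: 17:55–18:45.
Earliest such window starts at 17:55.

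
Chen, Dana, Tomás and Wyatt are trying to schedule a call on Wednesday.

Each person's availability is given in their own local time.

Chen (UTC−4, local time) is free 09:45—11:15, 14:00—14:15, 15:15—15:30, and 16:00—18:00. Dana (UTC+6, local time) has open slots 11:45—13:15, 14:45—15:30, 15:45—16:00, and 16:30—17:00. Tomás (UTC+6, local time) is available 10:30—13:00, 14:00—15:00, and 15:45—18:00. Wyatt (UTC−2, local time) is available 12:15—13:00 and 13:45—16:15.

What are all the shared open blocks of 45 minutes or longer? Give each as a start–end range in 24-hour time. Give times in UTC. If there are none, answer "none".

Chen → UTC: 13:45–15:15, 18:00–18:15, 19:15–19:30, 20:00–22:00.
Dana → UTC: 05:45–07:15, 08:45–09:30, 09:45–10:00, 10:30–11:00.
Tomás → UTC: 04:30–07:00, 08:00–09:00, 09:45–12:00.
Wyatt → UTC: 14:15–15:00, 15:45–18:15.
Chen ∩ Dana: (none).
Chen ∩ Dana ∩ Tomás: (none).
Chen ∩ Dana ∩ Tomás ∩ Wyatt: (none).
Windows ≥ 45 min: (none).

none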